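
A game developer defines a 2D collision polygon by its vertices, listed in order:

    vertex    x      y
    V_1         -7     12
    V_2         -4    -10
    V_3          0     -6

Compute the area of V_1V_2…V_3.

50

Apply the shoelace formula: 2A = Σ (x_i·y_{i+1} − x_{i+1}·y_i), indices taken mod 3.
Σ = (118) + (24) + (-42) = 100
Area = |Σ|/2 = 50.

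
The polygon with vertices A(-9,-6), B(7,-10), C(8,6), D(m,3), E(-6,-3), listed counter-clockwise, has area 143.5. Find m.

2

The doubled signed area Σ (x_i y_{i+1} − x_{i+1} y_i) is linear in m.
With m=0 it equals 305; the coefficient of m is -9 (from the two edges through D).
So -9·m + 305 = 2·143.5 = 287 ⇒ m = 2.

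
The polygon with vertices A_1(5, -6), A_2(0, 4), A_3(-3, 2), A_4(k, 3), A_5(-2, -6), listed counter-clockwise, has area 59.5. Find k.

The doubled signed area Σ (x_i y_{i+1} − x_{i+1} y_i) is linear in k.
With k=0 it equals 71; the coefficient of k is -8 (from the two edges through A_4).
So -8·k + 71 = 2·59.5 = 119 ⇒ k = -6.

-6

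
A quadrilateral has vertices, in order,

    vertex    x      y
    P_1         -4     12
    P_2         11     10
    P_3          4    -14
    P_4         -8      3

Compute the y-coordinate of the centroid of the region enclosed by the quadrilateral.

1.92

Apply the surveyor's formula. First the cross-terms c_i = x_i·y_{i+1} − x_{i+1}·y_i:
  -172, -194, -100, -84  ⇒  2A = -550, A = -275.
Then Σ (y_i + y_{i+1})·c_i = -3168, so ȳ = -3168 / (6·(-275)) = 1.92.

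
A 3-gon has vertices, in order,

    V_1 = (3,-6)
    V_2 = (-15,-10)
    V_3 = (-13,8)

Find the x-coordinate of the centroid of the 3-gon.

Apply Gauss's area formula. First the cross-terms c_i = x_i·y_{i+1} − x_{i+1}·y_i:
  -120, -250, 54  ⇒  2A = -316, A = -158.
Then Σ (x_i + x_{i+1})·c_i = 7900, so x̄ = 7900 / (6·(-158)) = -25/3.

-25/3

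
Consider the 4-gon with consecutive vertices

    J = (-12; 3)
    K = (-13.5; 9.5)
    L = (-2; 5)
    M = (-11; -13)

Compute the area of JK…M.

115

Apply the shoelace (surveyor's) formula: 2A = Σ (x_i·y_{i+1} − x_{i+1}·y_i), indices taken mod 4.
Σ = (-73.5) + (-48.5) + (81) + (-189) = -230
Area = |Σ|/2 = 115.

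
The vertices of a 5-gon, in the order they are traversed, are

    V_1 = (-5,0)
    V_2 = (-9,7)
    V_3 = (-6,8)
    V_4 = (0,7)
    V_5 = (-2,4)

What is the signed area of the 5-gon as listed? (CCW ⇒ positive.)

-36.5

Apply the surveyor's formula: 2A = Σ (x_i·y_{i+1} − x_{i+1}·y_i), indices taken mod 5.
Σ = (-35) + (-30) + (-42) + (14) + (20) = -73
Signed area = Σ/2 = -36.5 (negative ⇒ clockwise traversal).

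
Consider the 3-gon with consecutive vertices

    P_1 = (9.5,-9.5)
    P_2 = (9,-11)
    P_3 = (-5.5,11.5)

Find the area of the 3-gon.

P_1→P_2: (9.5)(-11) − (9)(-9.5) = -19
P_2→P_3: (9)(11.5) − (-5.5)(-11) = 43
P_3→P_1: (-5.5)(-9.5) − (9.5)(11.5) = -57
Σ = -33
Area = |Σ|/2 = 16.5.

16.5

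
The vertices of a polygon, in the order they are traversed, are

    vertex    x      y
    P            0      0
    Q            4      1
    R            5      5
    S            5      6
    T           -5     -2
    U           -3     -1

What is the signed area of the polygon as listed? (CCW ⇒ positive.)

19.5

Apply the shoelace formula: 2A = Σ (x_i·y_{i+1} − x_{i+1}·y_i), indices taken mod 6.
Σ = (0) + (15) + (5) + (20) + (-1) + (0) = 39
Signed area = Σ/2 = 19.5 (positive ⇒ counter-clockwise traversal).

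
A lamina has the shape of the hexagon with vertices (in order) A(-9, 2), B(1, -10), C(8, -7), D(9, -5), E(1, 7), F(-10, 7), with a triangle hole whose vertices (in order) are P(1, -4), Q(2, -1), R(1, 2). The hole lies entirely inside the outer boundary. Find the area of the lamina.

Outer boundary:
Apply Gauss's area formula: 2A = Σ (x_i·y_{i+1} − x_{i+1}·y_i), indices taken mod 6.
Σ = (88) + (73) + (23) + (68) + (77) + (43) = 372
Area = |Σ|/2 = 186.
Hole:
Apply the surveyor's formula: 2A = Σ (x_i·y_{i+1} − x_{i+1}·y_i), indices taken mod 3.
Cross-terms: 7, 5, -6  ⇒  Σ = 6
Area = |Σ|/2 = 3.
Net area = 186 − 3 = 183.

183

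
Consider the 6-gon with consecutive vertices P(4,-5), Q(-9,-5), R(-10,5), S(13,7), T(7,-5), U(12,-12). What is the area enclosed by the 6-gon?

Σ = (-65) + (-95) + (-135) + (-114) + (-24) + (-12) = -445
Area = |Σ|/2 = 222.5.

222.5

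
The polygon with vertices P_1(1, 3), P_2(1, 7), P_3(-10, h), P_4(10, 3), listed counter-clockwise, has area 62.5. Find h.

-6

Write out the shoelace sum; only the two edges meeting at P_3 involve h:
2·Area = [(1·h − (-10)·7) + ((-10)·3 − 10·h)] + 31
       = -9·h + 71 = 125
⇒ h = -6.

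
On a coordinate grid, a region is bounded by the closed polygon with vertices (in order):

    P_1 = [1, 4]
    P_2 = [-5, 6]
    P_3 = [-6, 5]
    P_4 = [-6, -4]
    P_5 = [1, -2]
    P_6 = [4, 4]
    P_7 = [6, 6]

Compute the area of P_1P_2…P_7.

Cross-terms: 26, 11, 54, 16, 12, 0, 18  ⇒  Σ = 137
Area = |Σ|/2 = 68.5.

68.5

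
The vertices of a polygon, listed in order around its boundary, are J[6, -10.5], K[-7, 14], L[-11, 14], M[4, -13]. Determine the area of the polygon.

Apply the surveyor's formula: 2A = Σ (x_i·y_{i+1} − x_{i+1}·y_i), indices taken mod 4.
Cross-terms: 10.5, 56, 87, 36  ⇒  Σ = 189.5
Area = |Σ|/2 = 94.75.

94.75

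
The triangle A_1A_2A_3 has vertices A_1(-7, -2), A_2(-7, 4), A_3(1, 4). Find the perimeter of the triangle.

|A_1A_2| = √((0)² + (6)²) = √36 = 6
|A_2A_3| = √((8)² + (0)²) = √64 = 8
|A_3A_1| = √((-8)² + (-6)²) = √100 = 10
Perimeter = 6 + 8 + 10 = 24.

24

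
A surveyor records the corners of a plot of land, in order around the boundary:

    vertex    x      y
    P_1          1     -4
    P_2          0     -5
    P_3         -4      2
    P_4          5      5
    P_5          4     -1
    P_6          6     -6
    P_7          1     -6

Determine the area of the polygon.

Apply the shoelace formula: 2A = Σ (x_i·y_{i+1} − x_{i+1}·y_i), indices taken mod 7.
Cross-terms: -5, -20, -30, -25, -18, -30, 2  ⇒  Σ = -126
Area = |Σ|/2 = 63.

63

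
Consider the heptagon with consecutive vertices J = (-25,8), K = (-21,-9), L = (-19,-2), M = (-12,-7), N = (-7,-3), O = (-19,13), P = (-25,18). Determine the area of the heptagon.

Apply the surveyor's formula: 2A = Σ (x_i·y_{i+1} − x_{i+1}·y_i), indices taken mod 7.
Σ = (393) + (-129) + (109) + (-13) + (-148) + (-17) + (250) = 445
Area = |Σ|/2 = 222.5.

222.5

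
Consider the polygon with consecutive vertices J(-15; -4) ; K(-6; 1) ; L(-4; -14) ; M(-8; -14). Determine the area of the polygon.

J→K: (-15)(1) − (-6)(-4) = -39
K→L: (-6)(-14) − (-4)(1) = 88
L→M: (-4)(-14) − (-8)(-14) = -56
M→J: (-8)(-4) − (-15)(-14) = -178
Σ = -185
Area = |Σ|/2 = 92.5.

92.5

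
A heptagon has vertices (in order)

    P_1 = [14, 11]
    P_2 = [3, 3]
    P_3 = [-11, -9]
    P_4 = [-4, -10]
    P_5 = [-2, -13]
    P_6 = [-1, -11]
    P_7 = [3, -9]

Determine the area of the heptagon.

165.5

Apply the shoelace formula: 2A = Σ (x_i·y_{i+1} − x_{i+1}·y_i), indices taken mod 7.
Σ = (9) + (6) + (74) + (32) + (9) + (42) + (159) = 331
Area = |Σ|/2 = 165.5.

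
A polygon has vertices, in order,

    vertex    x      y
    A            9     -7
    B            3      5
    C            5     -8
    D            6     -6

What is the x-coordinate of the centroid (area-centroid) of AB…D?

Apply Gauss's area formula. First the cross-terms c_i = x_i·y_{i+1} − x_{i+1}·y_i:
  66, -49, 18, 12  ⇒  2A = 47, A = 23.5.
Then Σ (x_i + x_{i+1})·c_i = 778, so x̄ = 778 / (6·23.5) = 778/141.

778/141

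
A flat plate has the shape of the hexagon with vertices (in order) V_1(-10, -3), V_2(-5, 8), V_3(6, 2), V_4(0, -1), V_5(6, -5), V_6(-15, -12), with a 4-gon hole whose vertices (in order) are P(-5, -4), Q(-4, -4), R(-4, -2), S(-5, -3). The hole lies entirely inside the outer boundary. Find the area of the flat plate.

Outer boundary:
Apply the shoelace formula: 2A = Σ (x_i·y_{i+1} − x_{i+1}·y_i), indices taken mod 6.
Σ = (-95) + (-58) + (-6) + (6) + (-147) + (-75) = -375
Area = |Σ|/2 = 187.5.
Hole:
Σ = (4) + (-8) + (2) + (5) = 3
Area = |Σ|/2 = 1.5.
Net area = 187.5 − 1.5 = 186.

186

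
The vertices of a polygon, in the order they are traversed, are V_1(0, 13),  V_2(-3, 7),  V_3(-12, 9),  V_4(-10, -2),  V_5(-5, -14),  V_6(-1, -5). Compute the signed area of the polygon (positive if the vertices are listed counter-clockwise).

169

V_1→V_2: (0)(7) − (-3)(13) = 39
V_2→V_3: (-3)(9) − (-12)(7) = 57
V_3→V_4: (-12)(-2) − (-10)(9) = 114
V_4→V_5: (-10)(-14) − (-5)(-2) = 130
V_5→V_6: (-5)(-5) − (-1)(-14) = 11
V_6→V_1: (-1)(13) − (0)(-5) = -13
Σ = 338
Signed area = Σ/2 = 169 (positive ⇒ counter-clockwise traversal).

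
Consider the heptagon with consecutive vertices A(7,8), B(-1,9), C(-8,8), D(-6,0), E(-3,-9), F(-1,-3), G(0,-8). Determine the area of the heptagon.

150.5

Apply the shoelace formula: 2A = Σ (x_i·y_{i+1} − x_{i+1}·y_i), indices taken mod 7.
Σ = (71) + (64) + (48) + (54) + (0) + (8) + (56) = 301
Area = |Σ|/2 = 150.5.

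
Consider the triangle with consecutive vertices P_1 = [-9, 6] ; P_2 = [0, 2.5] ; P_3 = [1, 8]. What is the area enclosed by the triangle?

Apply the shoelace (surveyor's) formula: 2A = Σ (x_i·y_{i+1} − x_{i+1}·y_i), indices taken mod 3.
Cross-terms: -22.5, -2.5, 78  ⇒  Σ = 53
Area = |Σ|/2 = 26.5.

26.5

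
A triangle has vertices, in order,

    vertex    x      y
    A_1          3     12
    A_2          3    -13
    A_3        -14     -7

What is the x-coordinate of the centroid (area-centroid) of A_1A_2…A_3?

Apply the surveyor's formula. First the cross-terms c_i = x_i·y_{i+1} − x_{i+1}·y_i:
  -75, -203, -147  ⇒  2A = -425, A = -212.5.
Then Σ (x_i + x_{i+1})·c_i = 3400, so x̄ = 3400 / (6·(-212.5)) = -8/3.

-8/3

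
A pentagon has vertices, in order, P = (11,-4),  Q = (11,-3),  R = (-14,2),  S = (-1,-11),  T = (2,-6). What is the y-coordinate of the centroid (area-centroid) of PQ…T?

Apply the surveyor's formula. First the cross-terms c_i = x_i·y_{i+1} − x_{i+1}·y_i:
  11, -20, 156, 28, 58  ⇒  2A = 233, A = 116.5.
Then Σ (y_i + y_{i+1})·c_i = -2517, so ȳ = -2517 / (6·116.5) = -839/233.

-839/233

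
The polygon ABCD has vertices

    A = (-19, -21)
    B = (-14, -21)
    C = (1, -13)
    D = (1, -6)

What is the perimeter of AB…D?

|AB| = √((5)² + (0)²) = √25 = 5
|BC| = √((15)² + (8)²) = √289 = 17
|CD| = √((0)² + (7)²) = √49 = 7
|DA| = √((-20)² + (-15)²) = √625 = 25
Perimeter = 5 + 17 + 7 + 25 = 54.

54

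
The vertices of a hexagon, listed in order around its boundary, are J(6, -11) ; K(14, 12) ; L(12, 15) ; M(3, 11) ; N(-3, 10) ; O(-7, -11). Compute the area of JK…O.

Σ = (226) + (66) + (87) + (63) + (103) + (143) = 688
Area = |Σ|/2 = 344.

344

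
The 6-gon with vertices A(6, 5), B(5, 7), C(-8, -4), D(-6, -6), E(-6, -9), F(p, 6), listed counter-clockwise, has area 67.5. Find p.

Write out the shoelace sum; only the two edges meeting at F involve p:
2·Area = [((-6)·6 − p·(-9)) + (p·5 − 6·6)] + 95
       = 14·p + 23 = 135
⇒ p = 8.

8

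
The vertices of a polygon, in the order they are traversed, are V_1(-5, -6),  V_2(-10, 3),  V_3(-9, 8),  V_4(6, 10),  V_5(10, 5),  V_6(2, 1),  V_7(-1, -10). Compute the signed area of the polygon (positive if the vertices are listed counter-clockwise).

-199.5

Apply the shoelace (surveyor's) formula: 2A = Σ (x_i·y_{i+1} − x_{i+1}·y_i), indices taken mod 7.
Σ = (-75) + (-53) + (-138) + (-70) + (0) + (-19) + (-44) = -399
Signed area = Σ/2 = -199.5 (negative ⇒ clockwise traversal).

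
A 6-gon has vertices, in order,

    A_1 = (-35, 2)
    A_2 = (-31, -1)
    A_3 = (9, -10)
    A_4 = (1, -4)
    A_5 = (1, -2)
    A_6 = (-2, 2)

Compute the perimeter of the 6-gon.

96

|A_1A_2| = √((4)² + (-3)²) = √25 = 5
|A_2A_3| = √((40)² + (-9)²) = √1681 = 41
|A_3A_4| = √((-8)² + (6)²) = √100 = 10
|A_4A_5| = √((0)² + (2)²) = √4 = 2
|A_5A_6| = √((-3)² + (4)²) = √25 = 5
|A_6A_1| = √((-33)² + (0)²) = √1089 = 33
Perimeter = 5 + 41 + 10 + 2 + 5 + 33 = 96.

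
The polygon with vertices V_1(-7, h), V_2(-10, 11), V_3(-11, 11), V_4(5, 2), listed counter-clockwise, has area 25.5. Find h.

Write out the shoelace sum; only the two edges meeting at V_1 involve h:
2·Area = [(5·h − (-7)·2) + ((-7)·11 − (-10)·h)] + -66
       = 15·h + -129 = 51
⇒ h = 12.

12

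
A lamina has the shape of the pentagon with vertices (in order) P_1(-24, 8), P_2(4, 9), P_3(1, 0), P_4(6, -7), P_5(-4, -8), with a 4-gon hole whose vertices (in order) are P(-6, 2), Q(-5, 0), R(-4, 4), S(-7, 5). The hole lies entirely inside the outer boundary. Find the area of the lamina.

Outer boundary:
Cross-terms: -248, -9, -7, -76, -224  ⇒  Σ = -564
Area = |Σ|/2 = 282.
Hole:
Σ = (10) + (-20) + (8) + (16) = 14
Area = |Σ|/2 = 7.
Net area = 282 − 7 = 275.

275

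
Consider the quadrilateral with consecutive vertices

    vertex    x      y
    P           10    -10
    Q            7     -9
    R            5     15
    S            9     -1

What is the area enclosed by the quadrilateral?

45

P→Q: (10)(-9) − (7)(-10) = -20
Q→R: (7)(15) − (5)(-9) = 150
R→S: (5)(-1) − (9)(15) = -140
S→P: (9)(-10) − (10)(-1) = -80
Σ = -90
Area = |Σ|/2 = 45.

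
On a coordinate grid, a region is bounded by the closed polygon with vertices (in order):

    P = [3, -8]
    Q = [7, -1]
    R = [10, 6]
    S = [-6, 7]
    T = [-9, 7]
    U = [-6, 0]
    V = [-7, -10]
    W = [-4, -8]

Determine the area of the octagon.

Apply the surveyor's formula: 2A = Σ (x_i·y_{i+1} − x_{i+1}·y_i), indices taken mod 8.
Σ = (53) + (52) + (106) + (21) + (42) + (60) + (16) + (56) = 406
Area = |Σ|/2 = 203.

203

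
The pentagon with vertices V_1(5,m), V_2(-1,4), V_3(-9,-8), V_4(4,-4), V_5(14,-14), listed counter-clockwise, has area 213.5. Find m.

15

The doubled signed area Σ (x_i y_{i+1} − x_{i+1} y_i) is linear in m.
With m=0 it equals 202; the coefficient of m is 15 (from the two edges through V_1).
So 15·m + 202 = 2·213.5 = 427 ⇒ m = 15.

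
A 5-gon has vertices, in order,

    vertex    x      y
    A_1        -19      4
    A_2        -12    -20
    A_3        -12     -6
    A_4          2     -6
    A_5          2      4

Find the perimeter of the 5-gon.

84

|A_1A_2| = √((7)² + (-24)²) = √625 = 25
|A_2A_3| = √((0)² + (14)²) = √196 = 14
|A_3A_4| = √((14)² + (0)²) = √196 = 14
|A_4A_5| = √((0)² + (10)²) = √100 = 10
|A_5A_1| = √((-21)² + (0)²) = √441 = 21
Perimeter = 25 + 14 + 14 + 10 + 21 = 84.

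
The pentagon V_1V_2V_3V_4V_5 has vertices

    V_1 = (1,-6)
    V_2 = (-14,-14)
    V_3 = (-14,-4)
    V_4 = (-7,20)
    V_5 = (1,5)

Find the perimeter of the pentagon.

80

|V_1V_2| = √((-15)² + (-8)²) = √289 = 17
|V_2V_3| = √((0)² + (10)²) = √100 = 10
|V_3V_4| = √((7)² + (24)²) = √625 = 25
|V_4V_5| = √((8)² + (-15)²) = √289 = 17
|V_5V_1| = √((0)² + (-11)²) = √121 = 11
Perimeter = 17 + 10 + 25 + 17 + 11 = 80.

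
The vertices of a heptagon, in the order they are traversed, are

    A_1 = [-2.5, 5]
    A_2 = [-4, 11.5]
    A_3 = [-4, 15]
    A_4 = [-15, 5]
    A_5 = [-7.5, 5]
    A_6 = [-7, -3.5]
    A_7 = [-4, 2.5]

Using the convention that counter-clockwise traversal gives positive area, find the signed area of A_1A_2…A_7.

80.375

Apply the shoelace formula: 2A = Σ (x_i·y_{i+1} − x_{i+1}·y_i), indices taken mod 7.
Cross-terms: -8.75, -14, 205, -37.5, 61.25, -31.5, -13.75  ⇒  Σ = 160.75
Signed area = Σ/2 = 80.375 (positive ⇒ counter-clockwise traversal).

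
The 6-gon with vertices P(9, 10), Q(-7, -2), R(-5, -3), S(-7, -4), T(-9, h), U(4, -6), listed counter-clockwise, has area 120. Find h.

-6

The doubled signed area Σ (x_i y_{i+1} − x_{i+1} y_i) is linear in h.
With h=0 it equals 174; the coefficient of h is -11 (from the two edges through T).
So -11·h + 174 = 2·120 = 240 ⇒ h = -6.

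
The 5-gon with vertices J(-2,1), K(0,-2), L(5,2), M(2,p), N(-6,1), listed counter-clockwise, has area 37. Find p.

6

Write out the shoelace sum; only the two edges meeting at M involve p:
2·Area = [(5·p − 2·2) + (2·1 − (-6)·p)] + 10
       = 11·p + 8 = 74
⇒ p = 6.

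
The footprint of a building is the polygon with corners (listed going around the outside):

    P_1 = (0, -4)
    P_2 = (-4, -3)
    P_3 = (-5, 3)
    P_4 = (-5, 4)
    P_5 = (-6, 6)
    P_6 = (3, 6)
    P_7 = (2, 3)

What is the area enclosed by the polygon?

59.5

P_1→P_2: (0)(-3) − (-4)(-4) = -16
P_2→P_3: (-4)(3) − (-5)(-3) = -27
P_3→P_4: (-5)(4) − (-5)(3) = -5
P_4→P_5: (-5)(6) − (-6)(4) = -6
P_5→P_6: (-6)(6) − (3)(6) = -54
P_6→P_7: (3)(3) − (2)(6) = -3
P_7→P_1: (2)(-4) − (0)(3) = -8
Σ = -119
Area = |Σ|/2 = 59.5.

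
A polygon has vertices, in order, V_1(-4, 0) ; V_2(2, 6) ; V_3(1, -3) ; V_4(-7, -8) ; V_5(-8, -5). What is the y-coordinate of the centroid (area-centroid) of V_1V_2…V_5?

Apply the shoelace (surveyor's) formula. First the cross-terms c_i = x_i·y_{i+1} − x_{i+1}·y_i:
  -24, -12, -29, -29, -20  ⇒  2A = -114, A = -57.
Then Σ (y_i + y_{i+1})·c_i = 616, so ȳ = 616 / (6·(-57)) = -308/171.

-308/171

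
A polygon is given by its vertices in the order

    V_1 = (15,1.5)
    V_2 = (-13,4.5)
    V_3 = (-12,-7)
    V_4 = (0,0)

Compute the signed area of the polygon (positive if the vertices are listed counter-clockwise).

116

Σ = (87) + (145) + (0) + (0) = 232
Signed area = Σ/2 = 116 (positive ⇒ counter-clockwise traversal).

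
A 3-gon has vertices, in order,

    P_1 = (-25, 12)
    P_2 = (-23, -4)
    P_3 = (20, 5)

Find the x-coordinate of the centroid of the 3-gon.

Apply the shoelace formula. First the cross-terms c_i = x_i·y_{i+1} − x_{i+1}·y_i:
  376, -35, 365  ⇒  2A = 706, A = 353.
Then Σ (x_i + x_{i+1})·c_i = -19768, so x̄ = -19768 / (6·353) = -28/3.

-28/3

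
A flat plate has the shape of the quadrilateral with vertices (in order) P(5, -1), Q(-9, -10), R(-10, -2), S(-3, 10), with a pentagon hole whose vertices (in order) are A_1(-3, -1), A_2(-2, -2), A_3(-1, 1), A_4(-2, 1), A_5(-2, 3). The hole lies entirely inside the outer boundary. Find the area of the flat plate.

Outer boundary:
Apply the shoelace (surveyor's) formula: 2A = Σ (x_i·y_{i+1} − x_{i+1}·y_i), indices taken mod 4.
Σ = (-59) + (-82) + (-106) + (-47) = -294
Area = |Σ|/2 = 147.
Hole:
Σ = (4) + (-4) + (1) + (-4) + (11) = 8
Area = |Σ|/2 = 4.
Net area = 147 − 4 = 143.

143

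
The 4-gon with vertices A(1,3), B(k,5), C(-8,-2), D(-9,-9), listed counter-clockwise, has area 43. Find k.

-1

Write out the shoelace sum; only the two edges meeting at B involve k:
2·Area = [(1·5 − k·3) + (k·(-2) − (-8)·5)] + 36
       = -5·k + 81 = 86
⇒ k = -1.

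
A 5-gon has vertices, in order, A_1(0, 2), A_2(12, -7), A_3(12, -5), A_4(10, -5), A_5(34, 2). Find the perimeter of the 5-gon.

|A_1A_2| = √((12)² + (-9)²) = √225 = 15
|A_2A_3| = √((0)² + (2)²) = √4 = 2
|A_3A_4| = √((-2)² + (0)²) = √4 = 2
|A_4A_5| = √((24)² + (7)²) = √625 = 25
|A_5A_1| = √((-34)² + (0)²) = √1156 = 34
Perimeter = 15 + 2 + 2 + 25 + 34 = 78.

78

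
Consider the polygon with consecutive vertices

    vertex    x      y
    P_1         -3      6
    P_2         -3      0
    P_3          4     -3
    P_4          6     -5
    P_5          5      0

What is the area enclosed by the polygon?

P_1→P_2: (-3)(0) − (-3)(6) = 18
P_2→P_3: (-3)(-3) − (4)(0) = 9
P_3→P_4: (4)(-5) − (6)(-3) = -2
P_4→P_5: (6)(0) − (5)(-5) = 25
P_5→P_1: (5)(6) − (-3)(0) = 30
Σ = 80
Area = |Σ|/2 = 40.

40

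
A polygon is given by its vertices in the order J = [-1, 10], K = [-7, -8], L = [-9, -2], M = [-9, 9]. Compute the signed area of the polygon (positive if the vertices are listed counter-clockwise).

-80

Σ = (78) + (-58) + (-99) + (-81) = -160
Signed area = Σ/2 = -80 (negative ⇒ clockwise traversal).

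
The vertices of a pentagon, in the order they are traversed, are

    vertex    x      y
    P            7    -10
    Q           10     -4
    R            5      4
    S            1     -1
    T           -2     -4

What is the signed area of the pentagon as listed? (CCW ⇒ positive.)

82.5

Apply Gauss's area formula: 2A = Σ (x_i·y_{i+1} − x_{i+1}·y_i), indices taken mod 5.
Σ = (72) + (60) + (-9) + (-6) + (48) = 165
Signed area = Σ/2 = 82.5 (positive ⇒ counter-clockwise traversal).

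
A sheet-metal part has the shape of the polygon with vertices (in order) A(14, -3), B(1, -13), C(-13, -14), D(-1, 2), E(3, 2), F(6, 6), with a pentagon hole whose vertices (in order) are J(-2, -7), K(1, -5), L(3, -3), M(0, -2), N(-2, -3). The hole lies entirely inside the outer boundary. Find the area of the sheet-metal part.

239.5

Outer boundary:
Apply the shoelace (surveyor's) formula: 2A = Σ (x_i·y_{i+1} − x_{i+1}·y_i), indices taken mod 6.
A→B: (14)(-13) − (1)(-3) = -179
B→C: (1)(-14) − (-13)(-13) = -183
C→D: (-13)(2) − (-1)(-14) = -40
D→E: (-1)(2) − (3)(2) = -8
E→F: (3)(6) − (6)(2) = 6
F→A: (6)(-3) − (14)(6) = -102
Σ = -506
Area = |Σ|/2 = 253.
Hole:
Apply the surveyor's formula: 2A = Σ (x_i·y_{i+1} − x_{i+1}·y_i), indices taken mod 5.
Σ = (17) + (12) + (-6) + (-4) + (8) = 27
Area = |Σ|/2 = 13.5.
Net area = 253 − 13.5 = 239.5.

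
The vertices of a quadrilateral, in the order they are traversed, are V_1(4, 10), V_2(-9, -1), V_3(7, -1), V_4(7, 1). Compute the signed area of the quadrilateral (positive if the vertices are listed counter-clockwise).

91

V_1→V_2: (4)(-1) − (-9)(10) = 86
V_2→V_3: (-9)(-1) − (7)(-1) = 16
V_3→V_4: (7)(1) − (7)(-1) = 14
V_4→V_1: (7)(10) − (4)(1) = 66
Σ = 182
Signed area = Σ/2 = 91 (positive ⇒ counter-clockwise traversal).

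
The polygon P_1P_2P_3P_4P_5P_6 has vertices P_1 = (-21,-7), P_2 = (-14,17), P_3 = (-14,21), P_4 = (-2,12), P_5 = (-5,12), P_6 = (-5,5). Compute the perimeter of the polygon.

|P_1P_2| = √((7)² + (24)²) = √625 = 25
|P_2P_3| = √((0)² + (4)²) = √16 = 4
|P_3P_4| = √((12)² + (-9)²) = √225 = 15
|P_4P_5| = √((-3)² + (0)²) = √9 = 3
|P_5P_6| = √((0)² + (-7)²) = √49 = 7
|P_6P_1| = √((-16)² + (-12)²) = √400 = 20
Perimeter = 25 + 4 + 15 + 3 + 7 + 20 = 74.

74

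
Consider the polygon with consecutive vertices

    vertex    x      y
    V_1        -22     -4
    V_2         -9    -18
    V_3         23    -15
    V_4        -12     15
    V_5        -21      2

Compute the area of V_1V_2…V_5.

Apply the surveyor's formula: 2A = Σ (x_i·y_{i+1} − x_{i+1}·y_i), indices taken mod 5.
Σ = (360) + (549) + (165) + (291) + (128) = 1493
Area = |Σ|/2 = 746.5.

746.5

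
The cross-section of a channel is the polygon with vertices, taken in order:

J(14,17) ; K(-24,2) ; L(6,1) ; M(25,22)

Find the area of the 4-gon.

312

J→K: (14)(2) − (-24)(17) = 436
K→L: (-24)(1) − (6)(2) = -36
L→M: (6)(22) − (25)(1) = 107
M→J: (25)(17) − (14)(22) = 117
Σ = 624
Area = |Σ|/2 = 312.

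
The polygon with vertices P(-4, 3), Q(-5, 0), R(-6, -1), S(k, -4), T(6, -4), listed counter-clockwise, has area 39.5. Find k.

-3

Write out the shoelace sum; only the two edges meeting at S involve k:
2·Area = [((-6)·(-4) − k·(-1)) + (k·(-4) − 6·(-4))] + 22
       = -3·k + 70 = 79
⇒ k = -3.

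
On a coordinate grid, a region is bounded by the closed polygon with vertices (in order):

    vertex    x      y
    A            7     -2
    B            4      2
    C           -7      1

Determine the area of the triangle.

Cross-terms: 22, 18, 7  ⇒  Σ = 47
Area = |Σ|/2 = 23.5.

23.5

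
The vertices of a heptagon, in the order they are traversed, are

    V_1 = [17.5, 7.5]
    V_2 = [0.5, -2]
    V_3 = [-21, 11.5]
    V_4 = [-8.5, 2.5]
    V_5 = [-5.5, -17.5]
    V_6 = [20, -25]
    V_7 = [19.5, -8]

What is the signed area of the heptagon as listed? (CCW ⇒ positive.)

Apply the shoelace formula: 2A = Σ (x_i·y_{i+1} − x_{i+1}·y_i), indices taken mod 7.
V_1→V_2: (17.5)(-2) − (0.5)(7.5) = -38.75
V_2→V_3: (0.5)(11.5) − (-21)(-2) = -36.25
V_3→V_4: (-21)(2.5) − (-8.5)(11.5) = 45.25
V_4→V_5: (-8.5)(-17.5) − (-5.5)(2.5) = 162.5
V_5→V_6: (-5.5)(-25) − (20)(-17.5) = 487.5
V_6→V_7: (20)(-8) − (19.5)(-25) = 327.5
V_7→V_1: (19.5)(7.5) − (17.5)(-8) = 286.25
Σ = 1234
Signed area = Σ/2 = 617 (positive ⇒ counter-clockwise traversal).

617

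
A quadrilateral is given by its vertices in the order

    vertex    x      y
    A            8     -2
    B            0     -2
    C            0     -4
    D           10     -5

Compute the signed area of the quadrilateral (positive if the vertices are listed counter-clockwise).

22

Σ = (-16) + (0) + (40) + (20) = 44
Signed area = Σ/2 = 22 (positive ⇒ counter-clockwise traversal).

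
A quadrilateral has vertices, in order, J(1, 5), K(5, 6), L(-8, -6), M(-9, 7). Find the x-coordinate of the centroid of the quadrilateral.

-706/163

Apply the shoelace (surveyor's) formula. First the cross-terms c_i = x_i·y_{i+1} − x_{i+1}·y_i:
  -19, 18, -110, -52  ⇒  2A = -163, A = -81.5.
Then Σ (x_i + x_{i+1})·c_i = 2118, so x̄ = 2118 / (6·(-81.5)) = -706/163.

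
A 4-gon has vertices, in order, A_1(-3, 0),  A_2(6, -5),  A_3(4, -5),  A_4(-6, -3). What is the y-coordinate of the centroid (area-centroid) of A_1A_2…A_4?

Apply the surveyor's formula. First the cross-terms c_i = x_i·y_{i+1} − x_{i+1}·y_i:
  15, -10, -42, -9  ⇒  2A = -46, A = -23.
Then Σ (y_i + y_{i+1})·c_i = 388, so ȳ = 388 / (6·(-23)) = -194/69.

-194/69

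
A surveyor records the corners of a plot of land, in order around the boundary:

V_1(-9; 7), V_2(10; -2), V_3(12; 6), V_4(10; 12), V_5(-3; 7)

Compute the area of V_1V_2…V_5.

Apply the surveyor's formula: 2A = Σ (x_i·y_{i+1} − x_{i+1}·y_i), indices taken mod 5.
Cross-terms: -52, 84, 84, 106, 42  ⇒  Σ = 264
Area = |Σ|/2 = 132.

132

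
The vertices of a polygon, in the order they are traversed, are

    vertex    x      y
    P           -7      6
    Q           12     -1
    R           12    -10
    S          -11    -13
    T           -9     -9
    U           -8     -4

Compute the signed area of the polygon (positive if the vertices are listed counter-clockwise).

-284.5

Cross-terms: -65, -108, -266, -18, -36, -76  ⇒  Σ = -569
Signed area = Σ/2 = -284.5 (negative ⇒ clockwise traversal).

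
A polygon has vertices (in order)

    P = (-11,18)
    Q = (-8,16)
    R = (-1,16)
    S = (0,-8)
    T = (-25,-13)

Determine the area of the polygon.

Σ = (-32) + (-112) + (8) + (-200) + (-593) = -929
Area = |Σ|/2 = 464.5.

464.5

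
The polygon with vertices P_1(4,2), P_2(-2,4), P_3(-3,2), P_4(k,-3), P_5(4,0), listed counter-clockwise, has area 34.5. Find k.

-6

The doubled signed area Σ (x_i y_{i+1} − x_{i+1} y_i) is linear in k.
With k=0 it equals 57; the coefficient of k is -2 (from the two edges through P_4).
So -2·k + 57 = 2·34.5 = 69 ⇒ k = -6.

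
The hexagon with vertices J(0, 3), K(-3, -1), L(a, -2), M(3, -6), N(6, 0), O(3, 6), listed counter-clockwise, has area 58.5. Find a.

The doubled signed area Σ (x_i y_{i+1} − x_{i+1} y_i) is linear in a.
With a=0 it equals 102; the coefficient of a is -5 (from the two edges through L).
So -5·a + 102 = 2·58.5 = 117 ⇒ a = -3.

-3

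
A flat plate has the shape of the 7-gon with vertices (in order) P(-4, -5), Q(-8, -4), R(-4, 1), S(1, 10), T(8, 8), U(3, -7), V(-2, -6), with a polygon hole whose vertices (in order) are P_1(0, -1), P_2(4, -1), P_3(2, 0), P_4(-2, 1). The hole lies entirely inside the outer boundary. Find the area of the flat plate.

Outer boundary:
Apply the surveyor's formula: 2A = Σ (x_i·y_{i+1} − x_{i+1}·y_i), indices taken mod 7.
Σ = (-24) + (-24) + (-41) + (-72) + (-80) + (-32) + (-14) = -287
Area = |Σ|/2 = 143.5.
Hole:
Apply Gauss's area formula: 2A = Σ (x_i·y_{i+1} − x_{i+1}·y_i), indices taken mod 4.
Σ = (4) + (2) + (2) + (2) = 10
Area = |Σ|/2 = 5.
Net area = 143.5 − 5 = 138.5.

138.5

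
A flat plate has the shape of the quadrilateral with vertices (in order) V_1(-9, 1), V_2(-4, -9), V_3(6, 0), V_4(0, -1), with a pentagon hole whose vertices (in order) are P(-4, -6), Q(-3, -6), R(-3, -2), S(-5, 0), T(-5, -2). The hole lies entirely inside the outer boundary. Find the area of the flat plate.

54

Outer boundary:
Cross-terms: 85, 54, -6, -9  ⇒  Σ = 124
Area = |Σ|/2 = 62.
Hole:
Apply the surveyor's formula: 2A = Σ (x_i·y_{i+1} − x_{i+1}·y_i), indices taken mod 5.
Σ = (6) + (-12) + (-10) + (10) + (22) = 16
Area = |Σ|/2 = 8.
Net area = 62 − 8 = 54.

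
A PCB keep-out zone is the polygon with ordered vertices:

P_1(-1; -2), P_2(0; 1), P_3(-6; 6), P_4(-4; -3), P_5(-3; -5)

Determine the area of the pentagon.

Cross-terms: -1, 6, 42, 11, 1  ⇒  Σ = 59
Area = |Σ|/2 = 29.5.

29.5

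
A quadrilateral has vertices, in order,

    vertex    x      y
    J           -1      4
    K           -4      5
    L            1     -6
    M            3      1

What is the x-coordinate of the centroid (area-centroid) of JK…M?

Apply the surveyor's formula. First the cross-terms c_i = x_i·y_{i+1} − x_{i+1}·y_i:
  11, 19, 19, 13  ⇒  2A = 62, A = 31.
Then Σ (x_i + x_{i+1})·c_i = -10, so x̄ = -10 / (6·31) = -5/93.

-5/93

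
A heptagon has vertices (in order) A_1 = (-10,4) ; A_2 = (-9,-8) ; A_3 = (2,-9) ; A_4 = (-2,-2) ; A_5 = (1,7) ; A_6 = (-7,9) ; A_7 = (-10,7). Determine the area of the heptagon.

Apply the shoelace (surveyor's) formula: 2A = Σ (x_i·y_{i+1} − x_{i+1}·y_i), indices taken mod 7.
A_1→A_2: (-10)(-8) − (-9)(4) = 116
A_2→A_3: (-9)(-9) − (2)(-8) = 97
A_3→A_4: (2)(-2) − (-2)(-9) = -22
A_4→A_5: (-2)(7) − (1)(-2) = -12
A_5→A_6: (1)(9) − (-7)(7) = 58
A_6→A_7: (-7)(7) − (-10)(9) = 41
A_7→A_1: (-10)(4) − (-10)(7) = 30
Σ = 308
Area = |Σ|/2 = 154.

154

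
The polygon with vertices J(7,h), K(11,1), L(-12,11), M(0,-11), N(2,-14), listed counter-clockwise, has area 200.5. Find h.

-1

Write out the shoelace sum; only the two edges meeting at J involve h:
2·Area = [(2·h − 7·(-14)) + (7·1 − 11·h)] + 287
       = -9·h + 392 = 401
⇒ h = -1.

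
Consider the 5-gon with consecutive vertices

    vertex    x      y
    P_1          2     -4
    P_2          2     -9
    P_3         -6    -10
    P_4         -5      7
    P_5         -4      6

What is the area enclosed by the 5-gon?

Apply the surveyor's formula: 2A = Σ (x_i·y_{i+1} − x_{i+1}·y_i), indices taken mod 5.
P_1→P_2: (2)(-9) − (2)(-4) = -10
P_2→P_3: (2)(-10) − (-6)(-9) = -74
P_3→P_4: (-6)(7) − (-5)(-10) = -92
P_4→P_5: (-5)(6) − (-4)(7) = -2
P_5→P_1: (-4)(-4) − (2)(6) = 4
Σ = -174
Area = |Σ|/2 = 87.

87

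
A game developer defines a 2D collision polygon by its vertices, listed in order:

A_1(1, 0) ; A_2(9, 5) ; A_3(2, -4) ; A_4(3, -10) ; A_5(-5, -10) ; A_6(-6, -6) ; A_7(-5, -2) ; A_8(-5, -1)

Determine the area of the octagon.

Apply the shoelace formula: 2A = Σ (x_i·y_{i+1} − x_{i+1}·y_i), indices taken mod 8.
Cross-terms: 5, -46, -8, -80, -30, -18, -5, 1  ⇒  Σ = -181
Area = |Σ|/2 = 90.5.

90.5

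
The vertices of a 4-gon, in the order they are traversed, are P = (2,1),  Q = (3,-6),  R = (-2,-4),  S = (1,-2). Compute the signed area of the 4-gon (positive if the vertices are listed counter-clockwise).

-13

Apply the surveyor's formula: 2A = Σ (x_i·y_{i+1} − x_{i+1}·y_i), indices taken mod 4.
P→Q: (2)(-6) − (3)(1) = -15
Q→R: (3)(-4) − (-2)(-6) = -24
R→S: (-2)(-2) − (1)(-4) = 8
S→P: (1)(1) − (2)(-2) = 5
Σ = -26
Signed area = Σ/2 = -13 (negative ⇒ clockwise traversal).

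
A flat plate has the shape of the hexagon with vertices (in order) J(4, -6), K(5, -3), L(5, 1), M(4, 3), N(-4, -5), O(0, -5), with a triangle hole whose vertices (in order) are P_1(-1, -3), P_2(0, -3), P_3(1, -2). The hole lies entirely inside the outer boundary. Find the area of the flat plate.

40

Outer boundary:
Apply Gauss's area formula: 2A = Σ (x_i·y_{i+1} − x_{i+1}·y_i), indices taken mod 6.
Σ = (18) + (20) + (11) + (-8) + (20) + (20) = 81
Area = |Σ|/2 = 40.5.
Hole:
Apply Gauss's area formula: 2A = Σ (x_i·y_{i+1} − x_{i+1}·y_i), indices taken mod 3.
Cross-terms: 3, 3, -5  ⇒  Σ = 1
Area = |Σ|/2 = 0.5.
Net area = 40.5 − 0.5 = 40.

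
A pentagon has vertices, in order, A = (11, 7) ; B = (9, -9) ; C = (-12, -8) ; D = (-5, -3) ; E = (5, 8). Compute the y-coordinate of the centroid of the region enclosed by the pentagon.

Apply the surveyor's formula. First the cross-terms c_i = x_i·y_{i+1} − x_{i+1}·y_i:
  -162, -180, -4, -25, -53  ⇒  2A = -424, A = -212.
Then Σ (y_i + y_{i+1})·c_i = 2508, so ȳ = 2508 / (6·(-212)) = -209/106.

-209/106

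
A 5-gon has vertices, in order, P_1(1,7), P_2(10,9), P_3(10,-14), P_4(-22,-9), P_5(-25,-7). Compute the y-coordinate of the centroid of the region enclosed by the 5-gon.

Apply the surveyor's formula. First the cross-terms c_i = x_i·y_{i+1} − x_{i+1}·y_i:
  -61, -230, -398, -71, -168  ⇒  2A = -928, A = -464.
Then Σ (y_i + y_{i+1})·c_i = 10464, so ȳ = 10464 / (6·(-464)) = -109/29.

-109/29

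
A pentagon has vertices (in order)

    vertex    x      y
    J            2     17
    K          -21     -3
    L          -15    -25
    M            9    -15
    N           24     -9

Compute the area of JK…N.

993

Apply the surveyor's formula: 2A = Σ (x_i·y_{i+1} − x_{i+1}·y_i), indices taken mod 5.
Σ = (351) + (480) + (450) + (279) + (426) = 1986
Area = |Σ|/2 = 993.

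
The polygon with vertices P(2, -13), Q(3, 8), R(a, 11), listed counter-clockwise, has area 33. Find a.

0

The doubled signed area Σ (x_i y_{i+1} − x_{i+1} y_i) is linear in a.
With a=0 it equals 66; the coefficient of a is -21 (from the two edges through R).
So -21·a + 66 = 2·33 = 66 ⇒ a = 0.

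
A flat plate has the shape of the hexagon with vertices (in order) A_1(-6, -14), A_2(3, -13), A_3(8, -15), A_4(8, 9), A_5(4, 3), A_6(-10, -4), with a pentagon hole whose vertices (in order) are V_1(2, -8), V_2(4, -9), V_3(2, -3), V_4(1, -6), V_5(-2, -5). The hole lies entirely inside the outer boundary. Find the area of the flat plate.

234.5

Outer boundary:
Apply Gauss's area formula: 2A = Σ (x_i·y_{i+1} − x_{i+1}·y_i), indices taken mod 6.
Cross-terms: 120, 59, 192, -12, 14, 116  ⇒  Σ = 489
Area = |Σ|/2 = 244.5.
Hole:
Apply the shoelace (surveyor's) formula: 2A = Σ (x_i·y_{i+1} − x_{i+1}·y_i), indices taken mod 5.
Σ = (14) + (6) + (-9) + (-17) + (26) = 20
Area = |Σ|/2 = 10.
Net area = 244.5 − 10 = 234.5.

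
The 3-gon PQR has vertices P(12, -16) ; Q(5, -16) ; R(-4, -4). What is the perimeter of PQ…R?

42

|PQ| = √((-7)² + (0)²) = √49 = 7
|QR| = √((-9)² + (12)²) = √225 = 15
|RP| = √((16)² + (-12)²) = √400 = 20
Perimeter = 7 + 15 + 20 = 42.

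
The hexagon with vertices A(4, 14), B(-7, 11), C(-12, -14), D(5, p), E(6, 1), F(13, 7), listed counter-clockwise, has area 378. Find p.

-7

The doubled signed area Σ (x_i y_{i+1} − x_{i+1} y_i) is linear in p.
With p=0 it equals 630; the coefficient of p is -18 (from the two edges through D).
So -18·p + 630 = 2·378 = 756 ⇒ p = -7.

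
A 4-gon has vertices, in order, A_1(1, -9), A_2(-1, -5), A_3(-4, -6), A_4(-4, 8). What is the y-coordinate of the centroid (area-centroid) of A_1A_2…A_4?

-1.25

Apply Gauss's area formula. First the cross-terms c_i = x_i·y_{i+1} − x_{i+1}·y_i:
  -14, -14, -56, 28  ⇒  2A = -56, A = -28.
Then Σ (y_i + y_{i+1})·c_i = 210, so ȳ = 210 / (6·(-28)) = -1.25.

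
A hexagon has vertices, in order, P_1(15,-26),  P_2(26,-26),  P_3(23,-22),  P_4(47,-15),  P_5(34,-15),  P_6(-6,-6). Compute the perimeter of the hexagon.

|P_1P_2| = √((11)² + (0)²) = √121 = 11
|P_2P_3| = √((-3)² + (4)²) = √25 = 5
|P_3P_4| = √((24)² + (7)²) = √625 = 25
|P_4P_5| = √((-13)² + (0)²) = √169 = 13
|P_5P_6| = √((-40)² + (9)²) = √1681 = 41
|P_6P_1| = √((21)² + (-20)²) = √841 = 29
Perimeter = 11 + 5 + 25 + 13 + 41 + 29 = 124.

124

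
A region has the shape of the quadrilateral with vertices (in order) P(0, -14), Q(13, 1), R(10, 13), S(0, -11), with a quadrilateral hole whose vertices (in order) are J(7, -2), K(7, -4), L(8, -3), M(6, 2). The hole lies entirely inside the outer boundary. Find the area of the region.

113

Outer boundary:
Cross-terms: 182, 159, -110, 0  ⇒  Σ = 231
Area = |Σ|/2 = 115.5.
Hole:
Apply the shoelace formula: 2A = Σ (x_i·y_{i+1} − x_{i+1}·y_i), indices taken mod 4.
Σ = (-14) + (11) + (34) + (-26) = 5
Area = |Σ|/2 = 2.5.
Net area = 115.5 − 2.5 = 113.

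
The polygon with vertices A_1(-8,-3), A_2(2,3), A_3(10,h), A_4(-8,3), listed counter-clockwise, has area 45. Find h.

Write out the shoelace sum; only the two edges meeting at A_3 involve h:
2·Area = [(2·h − 10·3) + (10·3 − (-8)·h)] + 30
       = 10·h + 30 = 90
⇒ h = 6.

6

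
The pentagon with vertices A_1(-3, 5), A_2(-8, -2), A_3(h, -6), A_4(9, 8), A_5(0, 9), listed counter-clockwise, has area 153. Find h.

5

The doubled signed area Σ (x_i y_{i+1} − x_{i+1} y_i) is linear in h.
With h=0 it equals 256; the coefficient of h is 10 (from the two edges through A_3).
So 10·h + 256 = 2·153 = 306 ⇒ h = 5.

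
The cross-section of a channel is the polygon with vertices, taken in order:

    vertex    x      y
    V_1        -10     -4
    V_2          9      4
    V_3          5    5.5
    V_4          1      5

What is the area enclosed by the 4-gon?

Apply the shoelace (surveyor's) formula: 2A = Σ (x_i·y_{i+1} − x_{i+1}·y_i), indices taken mod 4.
V_1→V_2: (-10)(4) − (9)(-4) = -4
V_2→V_3: (9)(5.5) − (5)(4) = 29.5
V_3→V_4: (5)(5) − (1)(5.5) = 19.5
V_4→V_1: (1)(-4) − (-10)(5) = 46
Σ = 91
Area = |Σ|/2 = 45.5.

45.5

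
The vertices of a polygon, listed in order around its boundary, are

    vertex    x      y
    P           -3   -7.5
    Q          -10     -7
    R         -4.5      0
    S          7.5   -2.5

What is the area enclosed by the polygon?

69

P→Q: (-3)(-7) − (-10)(-7.5) = -54
Q→R: (-10)(0) − (-4.5)(-7) = -31.5
R→S: (-4.5)(-2.5) − (7.5)(0) = 11.25
S→P: (7.5)(-7.5) − (-3)(-2.5) = -63.75
Σ = -138
Area = |Σ|/2 = 69.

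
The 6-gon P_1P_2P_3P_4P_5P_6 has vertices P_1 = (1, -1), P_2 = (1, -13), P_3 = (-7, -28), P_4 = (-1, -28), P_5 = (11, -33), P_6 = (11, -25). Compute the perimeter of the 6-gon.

82

|P_1P_2| = √((0)² + (-12)²) = √144 = 12
|P_2P_3| = √((-8)² + (-15)²) = √289 = 17
|P_3P_4| = √((6)² + (0)²) = √36 = 6
|P_4P_5| = √((12)² + (-5)²) = √169 = 13
|P_5P_6| = √((0)² + (8)²) = √64 = 8
|P_6P_1| = √((-10)² + (24)²) = √676 = 26
Perimeter = 12 + 17 + 6 + 13 + 8 + 26 = 82.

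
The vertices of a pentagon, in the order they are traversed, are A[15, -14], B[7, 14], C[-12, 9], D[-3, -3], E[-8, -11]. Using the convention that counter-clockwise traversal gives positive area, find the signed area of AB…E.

444

Apply the shoelace formula: 2A = Σ (x_i·y_{i+1} − x_{i+1}·y_i), indices taken mod 5.
Σ = (308) + (231) + (63) + (9) + (277) = 888
Signed area = Σ/2 = 444 (positive ⇒ counter-clockwise traversal).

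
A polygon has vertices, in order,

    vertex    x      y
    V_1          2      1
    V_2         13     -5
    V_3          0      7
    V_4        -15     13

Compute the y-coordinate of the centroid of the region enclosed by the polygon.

50/11

Apply Gauss's area formula. First the cross-terms c_i = x_i·y_{i+1} − x_{i+1}·y_i:
  -23, 91, 105, -41  ⇒  2A = 132, A = 66.
Then Σ (y_i + y_{i+1})·c_i = 1800, so ȳ = 1800 / (6·66) = 50/11.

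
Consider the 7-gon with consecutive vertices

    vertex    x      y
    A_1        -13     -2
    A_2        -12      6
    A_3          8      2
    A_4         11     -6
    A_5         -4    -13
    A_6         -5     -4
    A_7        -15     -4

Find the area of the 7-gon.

261

Σ = (-102) + (-72) + (-70) + (-167) + (-49) + (-40) + (-22) = -522
Area = |Σ|/2 = 261.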